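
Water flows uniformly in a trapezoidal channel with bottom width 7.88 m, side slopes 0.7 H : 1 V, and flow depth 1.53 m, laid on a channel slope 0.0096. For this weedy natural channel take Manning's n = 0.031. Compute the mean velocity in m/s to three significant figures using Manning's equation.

A = (b + z·y)·y = (7.88 + 0.7×1.53)×1.53 = 13.70 m²
P = b + 2y√(1+z²) = 7.88 + 2×1.53×√(1+0.7²) = 11.62 m
R = A/P = 13.70/11.62 = 1.179 m
Q = (1/n)·A·R^(2/3)·S^(1/2) = (1/0.031) × 13.70 × 1.179^(2/3) × 0.0096^(1/2) = 48.31 m³/s
V = Q/A = 48.31/13.70 = 3.527 m/s

3.53 m/s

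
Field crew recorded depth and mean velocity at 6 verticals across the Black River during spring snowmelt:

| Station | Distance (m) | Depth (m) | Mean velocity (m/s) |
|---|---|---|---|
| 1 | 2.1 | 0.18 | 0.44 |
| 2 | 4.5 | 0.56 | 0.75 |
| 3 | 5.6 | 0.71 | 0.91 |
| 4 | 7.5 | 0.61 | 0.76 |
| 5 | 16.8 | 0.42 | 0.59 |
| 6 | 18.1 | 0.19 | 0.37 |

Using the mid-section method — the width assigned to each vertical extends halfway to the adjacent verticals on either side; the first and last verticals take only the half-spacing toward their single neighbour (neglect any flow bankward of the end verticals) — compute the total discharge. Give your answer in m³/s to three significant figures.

w_1 = (4.5 − 2.1)/2 = 1.2 m; q_1 = 0.44 × 0.18 × 1.2 = 0.09504 m³/s
w_2 = (5.6 − 2.1)/2 = 1.75 m; q_2 = 0.75 × 0.56 × 1.75 = 0.7350 m³/s
w_3 = (7.5 − 4.5)/2 = 1.5 m; q_3 = 0.91 × 0.71 × 1.5 = 0.9692 m³/s
w_4 = (16.8 − 5.6)/2 = 5.6 m; q_4 = 0.76 × 0.61 × 5.6 = 2.596 m³/s
w_5 = (18.1 − 7.5)/2 = 5.3 m; q_5 = 0.59 × 0.42 × 5.3 = 1.313 m³/s
w_6 = (18.1 − 16.8)/2 = 0.65 m; q_6 = 0.37 × 0.19 × 0.65 = 0.04570 m³/s
Q = Σ qᵢ = 5.754 m³/s

5.75 m³/s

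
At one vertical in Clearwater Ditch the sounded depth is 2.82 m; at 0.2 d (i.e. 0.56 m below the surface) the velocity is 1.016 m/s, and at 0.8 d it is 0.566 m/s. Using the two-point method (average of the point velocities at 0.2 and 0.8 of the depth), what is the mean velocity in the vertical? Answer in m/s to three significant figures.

v̄ = (1.016 + 0.566) / 2 = 0.7910 m/s

0.791 m/s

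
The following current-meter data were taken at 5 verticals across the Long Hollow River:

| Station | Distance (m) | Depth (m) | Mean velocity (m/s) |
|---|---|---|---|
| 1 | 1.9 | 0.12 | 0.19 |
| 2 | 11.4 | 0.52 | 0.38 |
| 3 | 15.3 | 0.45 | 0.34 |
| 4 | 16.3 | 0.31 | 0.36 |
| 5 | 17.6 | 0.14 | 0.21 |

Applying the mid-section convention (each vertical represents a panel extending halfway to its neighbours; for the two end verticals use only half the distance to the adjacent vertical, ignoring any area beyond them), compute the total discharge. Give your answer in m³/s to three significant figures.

1.95 m³/s

w_1 = (11.4 − 1.9)/2 = 4.75 m; q_1 = 0.19 × 0.12 × 4.75 = 0.1083 m³/s
w_2 = (15.3 − 1.9)/2 = 6.7 m; q_2 = 0.38 × 0.52 × 6.7 = 1.324 m³/s
w_3 = (16.3 − 11.4)/2 = 2.45 m; q_3 = 0.34 × 0.45 × 2.45 = 0.3749 m³/s
w_4 = (17.6 − 15.3)/2 = 1.15 m; q_4 = 0.36 × 0.31 × 1.15 = 0.1283 m³/s
w_5 = (17.6 − 16.3)/2 = 0.65 m; q_5 = 0.21 × 0.14 × 0.65 = 0.01911 m³/s
Q = Σ qᵢ = 1.955 m³/s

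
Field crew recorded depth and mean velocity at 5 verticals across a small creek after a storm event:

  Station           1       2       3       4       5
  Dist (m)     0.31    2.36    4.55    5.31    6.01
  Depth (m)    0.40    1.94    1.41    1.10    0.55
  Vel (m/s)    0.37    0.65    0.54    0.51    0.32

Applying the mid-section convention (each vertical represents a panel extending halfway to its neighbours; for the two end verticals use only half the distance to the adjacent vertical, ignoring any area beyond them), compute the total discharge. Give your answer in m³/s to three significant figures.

4.42 m³/s

w_1 = (2.36 − 0.31)/2 = 1.025 m; q_1 = 0.37 × 0.40 × 1.025 = 0.1517 m³/s
w_2 = (4.55 − 0.31)/2 = 2.12 m; q_2 = 0.65 × 1.94 × 2.12 = 2.673 m³/s
w_3 = (5.31 − 2.36)/2 = 1.475 m; q_3 = 0.54 × 1.41 × 1.475 = 1.123 m³/s
w_4 = (6.01 − 4.55)/2 = 0.73 m; q_4 = 0.51 × 1.10 × 0.73 = 0.4095 m³/s
w_5 = (6.01 − 5.31)/2 = 0.35 m; q_5 = 0.32 × 0.55 × 0.35 = 0.06160 m³/s
Q = Σ qᵢ = 4.419 m³/s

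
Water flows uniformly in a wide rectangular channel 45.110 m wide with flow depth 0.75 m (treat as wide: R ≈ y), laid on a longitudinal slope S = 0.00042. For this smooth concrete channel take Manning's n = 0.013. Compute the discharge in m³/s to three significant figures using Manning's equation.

44.0 m³/s

A = b·y = 45.110 × 0.75 = 33.83 m²
Wide channel: R ≈ y = 0.75 m
Q = (1/n)·A·R^(2/3)·S^(1/2) = (1/0.013) × 33.83 × 0.7500^(2/3) × 0.00042^(1/2) = 44.03 m³/s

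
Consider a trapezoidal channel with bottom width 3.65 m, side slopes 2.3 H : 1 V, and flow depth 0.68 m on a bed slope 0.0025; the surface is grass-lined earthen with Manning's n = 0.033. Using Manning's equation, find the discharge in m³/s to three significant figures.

A = (b + z·y)·y = (3.65 + 2.3×0.68)×0.68 = 3.546 m²
P = b + 2y√(1+z²) = 3.65 + 2×0.68×√(1+2.3²) = 7.061 m
R = A/P = 3.546/7.061 = 0.5021 m
Q = (1/n)·A·R^(2/3)·S^(1/2) = (1/0.033) × 3.546 × 0.5021^(2/3) × 0.0025^(1/2) = 3.394 m³/s

3.39 m³/s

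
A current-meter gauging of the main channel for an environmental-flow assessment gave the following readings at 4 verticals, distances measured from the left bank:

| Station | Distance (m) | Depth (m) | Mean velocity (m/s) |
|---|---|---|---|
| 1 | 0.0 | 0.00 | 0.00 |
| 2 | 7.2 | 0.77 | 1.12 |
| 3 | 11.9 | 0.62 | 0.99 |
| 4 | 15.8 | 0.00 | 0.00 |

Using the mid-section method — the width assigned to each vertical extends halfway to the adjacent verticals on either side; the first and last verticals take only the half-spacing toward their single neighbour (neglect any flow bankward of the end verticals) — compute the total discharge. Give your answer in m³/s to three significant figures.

7.77 m³/s

w_2 = (11.9 − 0.0)/2 = 5.95 m; q_2 = 1.12 × 0.77 × 5.95 = 5.131 m³/s
w_3 = (15.8 − 7.2)/2 = 4.3 m; q_3 = 0.99 × 0.62 × 4.3 = 2.639 m³/s
Stations 1, 4 contribute zero (depth or velocity is 0).
Q = Σ qᵢ = 7.771 m³/s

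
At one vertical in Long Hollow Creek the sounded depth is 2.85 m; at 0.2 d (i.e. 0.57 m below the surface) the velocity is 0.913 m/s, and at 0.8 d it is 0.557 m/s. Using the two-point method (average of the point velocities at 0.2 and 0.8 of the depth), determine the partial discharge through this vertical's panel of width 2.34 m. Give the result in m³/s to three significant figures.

4.90 m³/s

v̄ = (0.913 + 0.557) / 2 = 0.7350 m/s
q = v̄ × d × w = 0.7350 × 2.85 × 2.34 = 4.902 m³/s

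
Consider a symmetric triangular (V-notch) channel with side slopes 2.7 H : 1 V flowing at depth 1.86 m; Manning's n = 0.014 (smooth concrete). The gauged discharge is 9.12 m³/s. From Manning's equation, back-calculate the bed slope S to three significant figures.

0.000224

A = z·y² = 2.7×1.86² = 9.341 m²
P = 2y√(1+z²) = 2×1.86×√(1+2.7²) = 10.71 m
R = A/P = 9.341/10.71 = 0.8721 m
S = (Q·n / (1·A·R^(2/3)))² = (9.12×0.014 / (1×9.341×0.9128))² = 0.0002242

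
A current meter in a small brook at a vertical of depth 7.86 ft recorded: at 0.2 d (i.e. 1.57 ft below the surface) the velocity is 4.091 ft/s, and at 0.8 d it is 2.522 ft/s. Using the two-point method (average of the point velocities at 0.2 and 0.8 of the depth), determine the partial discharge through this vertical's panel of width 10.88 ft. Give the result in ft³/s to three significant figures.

v̄ = (4.091 + 2.522) / 2 = 3.307 ft/s
q = v̄ × d × w = 3.307 × 7.86 × 10.88 = 282.8 ft³/s

283 ft³/s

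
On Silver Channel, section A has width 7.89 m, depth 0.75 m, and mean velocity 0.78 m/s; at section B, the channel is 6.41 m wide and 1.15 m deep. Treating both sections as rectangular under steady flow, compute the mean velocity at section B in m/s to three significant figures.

Q = A₁V₁ = (7.89×0.75) × 0.78 = 4.616 m³/s
A₂ = 6.41 × 1.15 = 7.372 m²
V₂ = Q/A₂ = 4.616/7.372 = 0.6261 m/s

0.626 m/s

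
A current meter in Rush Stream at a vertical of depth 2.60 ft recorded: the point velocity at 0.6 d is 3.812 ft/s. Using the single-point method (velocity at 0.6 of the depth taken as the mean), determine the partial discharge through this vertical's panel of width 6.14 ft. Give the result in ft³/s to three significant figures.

v̄ = v₀.₆ = 3.812 ft/s
q = v̄ × d × w = 3.812 × 2.60 × 6.14 = 60.85 ft³/s

60.9 ft³/s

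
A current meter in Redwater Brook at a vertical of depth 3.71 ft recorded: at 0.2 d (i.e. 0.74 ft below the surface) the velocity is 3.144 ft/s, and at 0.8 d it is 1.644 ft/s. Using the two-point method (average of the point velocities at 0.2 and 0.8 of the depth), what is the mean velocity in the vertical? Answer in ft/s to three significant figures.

2.39 ft/s

v̄ = (3.144 + 1.644) / 2 = 2.394 ft/s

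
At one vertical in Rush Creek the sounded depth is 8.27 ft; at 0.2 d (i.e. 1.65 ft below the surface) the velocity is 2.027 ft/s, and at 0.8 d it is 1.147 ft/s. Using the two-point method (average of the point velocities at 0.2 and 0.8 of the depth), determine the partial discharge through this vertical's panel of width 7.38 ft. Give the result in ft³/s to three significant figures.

v̄ = (2.027 + 1.147) / 2 = 1.587 ft/s
q = v̄ × d × w = 1.587 × 8.27 × 7.38 = 96.86 ft³/s

96.9 ft³/s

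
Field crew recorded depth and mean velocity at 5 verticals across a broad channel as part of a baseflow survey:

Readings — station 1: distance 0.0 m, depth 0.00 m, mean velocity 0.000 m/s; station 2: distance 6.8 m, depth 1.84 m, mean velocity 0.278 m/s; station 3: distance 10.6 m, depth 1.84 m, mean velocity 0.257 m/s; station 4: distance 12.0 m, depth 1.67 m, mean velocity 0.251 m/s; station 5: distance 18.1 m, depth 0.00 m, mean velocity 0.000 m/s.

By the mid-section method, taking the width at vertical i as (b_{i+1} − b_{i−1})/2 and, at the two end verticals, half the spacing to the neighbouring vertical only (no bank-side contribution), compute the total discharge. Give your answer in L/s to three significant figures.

5510 L/s

w_2 = (10.6 − 0.0)/2 = 5.3 m; q_2 = 0.278 × 1.84 × 5.3 = 2.711 m³/s
w_3 = (12.0 − 6.8)/2 = 2.6 m; q_3 = 0.257 × 1.84 × 2.6 = 1.229 m³/s
w_4 = (18.1 − 10.6)/2 = 3.75 m; q_4 = 0.251 × 1.67 × 3.75 = 1.572 m³/s
Stations 1, 5 contribute zero (depth or velocity is 0).
Q = Σ qᵢ = 5.512 m³/s
= 5.512 × 1000 = 5512 L/s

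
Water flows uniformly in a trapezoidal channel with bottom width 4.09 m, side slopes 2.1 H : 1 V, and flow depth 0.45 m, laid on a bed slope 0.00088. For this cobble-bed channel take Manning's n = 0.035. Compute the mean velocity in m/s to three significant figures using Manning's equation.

A = (b + z·y)·y = (4.09 + 2.1×0.45)×0.45 = 2.266 m²
P = b + 2y√(1+z²) = 4.09 + 2×0.45×√(1+2.1²) = 6.183 m
R = A/P = 2.266/6.183 = 0.3664 m
Q = (1/n)·A·R^(2/3)·S^(1/2) = (1/0.035) × 2.266 × 0.3664^(2/3) × 0.00088^(1/2) = 0.9834 m³/s
V = Q/A = 0.9834/2.266 = 0.4340 m/s

0.434 m/s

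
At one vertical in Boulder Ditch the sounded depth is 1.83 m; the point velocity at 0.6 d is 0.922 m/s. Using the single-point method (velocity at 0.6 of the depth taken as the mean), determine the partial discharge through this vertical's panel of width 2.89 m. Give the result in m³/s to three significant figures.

4.88 m³/s

v̄ = v₀.₆ = 0.922 m/s
q = v̄ × d × w = 0.9220 × 1.83 × 2.89 = 4.876 m³/s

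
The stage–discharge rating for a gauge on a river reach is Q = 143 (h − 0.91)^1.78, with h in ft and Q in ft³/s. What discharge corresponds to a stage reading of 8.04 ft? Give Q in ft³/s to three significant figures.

Q = 143 × (8.04 − 0.91)^1.78 = 143 × 7.13^1.78 = 4719 ft³/s

4720 ft³/s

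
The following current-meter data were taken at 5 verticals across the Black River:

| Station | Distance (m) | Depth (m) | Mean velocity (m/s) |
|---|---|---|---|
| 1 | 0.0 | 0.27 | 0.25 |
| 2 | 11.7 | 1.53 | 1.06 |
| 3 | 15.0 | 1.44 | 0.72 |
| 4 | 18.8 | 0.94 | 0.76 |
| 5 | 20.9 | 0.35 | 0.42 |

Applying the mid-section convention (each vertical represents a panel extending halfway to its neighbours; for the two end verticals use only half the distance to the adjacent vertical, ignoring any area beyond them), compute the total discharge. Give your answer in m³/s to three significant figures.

18.5 m³/s

w_1 = (11.7 − 0.0)/2 = 5.85 m; q_1 = 0.25 × 0.27 × 5.85 = 0.3949 m³/s
w_2 = (15.0 − 0.0)/2 = 7.5 m; q_2 = 1.06 × 1.53 × 7.5 = 12.16 m³/s
w_3 = (18.8 − 11.7)/2 = 3.55 m; q_3 = 0.72 × 1.44 × 3.55 = 3.681 m³/s
w_4 = (20.9 − 15.0)/2 = 2.95 m; q_4 = 0.76 × 0.94 × 2.95 = 2.107 m³/s
w_5 = (20.9 − 18.8)/2 = 1.05 m; q_5 = 0.42 × 0.35 × 1.05 = 0.1544 m³/s
Q = Σ qᵢ = 18.50 m³/s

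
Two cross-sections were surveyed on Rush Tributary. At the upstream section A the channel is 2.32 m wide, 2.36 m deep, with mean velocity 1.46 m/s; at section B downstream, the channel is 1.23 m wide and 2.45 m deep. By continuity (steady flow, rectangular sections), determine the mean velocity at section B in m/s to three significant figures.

2.65 m/s

Q = A₁V₁ = (2.32×2.36) × 1.46 = 7.994 m³/s
A₂ = 1.23 × 2.45 = 3.014 m²
V₂ = Q/A₂ = 7.994/3.014 = 2.653 m/s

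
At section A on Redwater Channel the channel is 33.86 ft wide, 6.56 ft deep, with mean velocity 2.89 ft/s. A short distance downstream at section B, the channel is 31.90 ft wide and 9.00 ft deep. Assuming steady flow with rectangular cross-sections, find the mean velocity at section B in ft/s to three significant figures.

2.24 ft/s

Q = A₁V₁ = (33.86×6.56) × 2.89 = 641.9 ft³/s
A₂ = 31.90 × 9.00 = 287.1 ft²
V₂ = Q/A₂ = 641.9/287.1 = 2.236 ft/s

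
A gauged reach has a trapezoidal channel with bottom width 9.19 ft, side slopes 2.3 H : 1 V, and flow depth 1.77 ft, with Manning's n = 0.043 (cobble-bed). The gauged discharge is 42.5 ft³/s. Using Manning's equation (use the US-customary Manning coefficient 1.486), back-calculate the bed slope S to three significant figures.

0.00194

A = (b + z·y)·y = (9.19 + 2.3×1.77)×1.77 = 23.47 ft²
P = b + 2y√(1+z²) = 9.19 + 2×1.77×√(1+2.3²) = 18.07 ft
R = A/P = 23.47/18.07 = 1.299 ft
S = (Q·n / (1.486·A·R^(2/3)))² = (42.5×0.043 / (1.486×23.47×1.191))² = 0.001937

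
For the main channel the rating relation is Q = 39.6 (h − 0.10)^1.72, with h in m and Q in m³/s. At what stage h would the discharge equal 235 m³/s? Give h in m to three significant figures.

h − h₀ = (Q/C)^(1/b) = (235/39.6)^(1/1.72) = 2.816 m
h = 0.10 + 2.816 = 2.916 m

2.92 m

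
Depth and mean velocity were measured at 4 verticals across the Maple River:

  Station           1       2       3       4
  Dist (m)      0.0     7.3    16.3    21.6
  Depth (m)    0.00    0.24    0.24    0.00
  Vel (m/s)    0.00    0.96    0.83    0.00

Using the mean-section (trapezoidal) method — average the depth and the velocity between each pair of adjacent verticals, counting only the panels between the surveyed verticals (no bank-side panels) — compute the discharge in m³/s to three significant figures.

Panel 1-2: Δb = 7.3 m, d̄ = (0.00+0.24)/2 = 0.12, v̄ = (0.00+0.96)/2 = 0.48 → q = 7.3×0.12×0.48 = 0.4205 m³/s
Panel 2-3: Δb = 9 m, d̄ = (0.24+0.24)/2 = 0.24, v̄ = (0.96+0.83)/2 = 0.895 → q = 9×0.24×0.895 = 1.933 m³/s
Panel 3-4: Δb = 5.3 m, d̄ = (0.24+0.00)/2 = 0.12, v̄ = (0.83+0.00)/2 = 0.415 → q = 5.3×0.12×0.415 = 0.2639 m³/s
Q = Σ q = 2.618 m³/s

2.62 m³/s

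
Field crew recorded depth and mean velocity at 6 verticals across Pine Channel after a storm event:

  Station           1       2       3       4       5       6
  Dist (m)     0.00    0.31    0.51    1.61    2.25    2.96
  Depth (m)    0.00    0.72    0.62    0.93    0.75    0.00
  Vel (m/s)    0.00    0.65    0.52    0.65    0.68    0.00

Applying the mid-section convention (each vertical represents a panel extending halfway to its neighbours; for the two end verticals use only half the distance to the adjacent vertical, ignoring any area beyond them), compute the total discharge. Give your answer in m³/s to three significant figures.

1.20 m³/s

w_2 = (0.51 − 0.00)/2 = 0.255 m; q_2 = 0.65 × 0.72 × 0.255 = 0.1193 m³/s
w_3 = (1.61 − 0.31)/2 = 0.65 m; q_3 = 0.52 × 0.62 × 0.65 = 0.2096 m³/s
w_4 = (2.25 − 0.51)/2 = 0.87 m; q_4 = 0.65 × 0.93 × 0.87 = 0.5259 m³/s
w_5 = (2.96 − 1.61)/2 = 0.675 m; q_5 = 0.68 × 0.75 × 0.675 = 0.3443 m³/s
Stations 1, 6 contribute zero (depth or velocity is 0).
Q = Σ qᵢ = 1.199 m³/s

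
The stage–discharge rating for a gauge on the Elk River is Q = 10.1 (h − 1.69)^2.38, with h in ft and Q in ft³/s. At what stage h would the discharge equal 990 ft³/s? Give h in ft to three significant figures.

h − h₀ = (Q/C)^(1/b) = (990/10.1)^(1/2.38) = 6.866 ft
h = 1.69 + 6.866 = 8.556 ft

8.56 ft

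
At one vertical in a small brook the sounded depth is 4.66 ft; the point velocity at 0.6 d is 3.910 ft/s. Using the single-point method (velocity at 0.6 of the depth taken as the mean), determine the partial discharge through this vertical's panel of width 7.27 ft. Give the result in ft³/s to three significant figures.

132 ft³/s

v̄ = v₀.₆ = 3.910 ft/s
q = v̄ × d × w = 3.910 × 4.66 × 7.27 = 132.5 ft³/s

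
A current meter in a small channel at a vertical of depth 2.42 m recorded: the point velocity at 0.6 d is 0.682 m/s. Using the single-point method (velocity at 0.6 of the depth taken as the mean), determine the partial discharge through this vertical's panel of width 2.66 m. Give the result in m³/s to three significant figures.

4.39 m³/s

v̄ = v₀.₆ = 0.682 m/s
q = v̄ × d × w = 0.6820 × 2.42 × 2.66 = 4.390 m³/s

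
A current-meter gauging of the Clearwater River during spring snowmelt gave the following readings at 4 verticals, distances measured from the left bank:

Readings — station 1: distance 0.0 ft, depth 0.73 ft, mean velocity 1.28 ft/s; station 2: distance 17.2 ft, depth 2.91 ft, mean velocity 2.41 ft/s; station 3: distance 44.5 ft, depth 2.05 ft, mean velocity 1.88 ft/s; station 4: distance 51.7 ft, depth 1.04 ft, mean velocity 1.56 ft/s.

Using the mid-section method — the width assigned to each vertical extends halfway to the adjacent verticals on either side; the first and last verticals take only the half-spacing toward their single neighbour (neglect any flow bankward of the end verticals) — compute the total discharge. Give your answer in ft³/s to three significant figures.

236 ft³/s

w_1 = (17.2 − 0.0)/2 = 8.6 ft; q_1 = 1.28 × 0.73 × 8.6 = 8.036 ft³/s
w_2 = (44.5 − 0.0)/2 = 22.25 ft; q_2 = 2.41 × 2.91 × 22.25 = 156.0 ft³/s
w_3 = (51.7 − 17.2)/2 = 17.25 ft; q_3 = 1.88 × 2.05 × 17.25 = 66.48 ft³/s
w_4 = (51.7 − 44.5)/2 = 3.6 ft; q_4 = 1.56 × 1.04 × 3.6 = 5.841 ft³/s
Q = Σ qᵢ = 236.4 ft³/s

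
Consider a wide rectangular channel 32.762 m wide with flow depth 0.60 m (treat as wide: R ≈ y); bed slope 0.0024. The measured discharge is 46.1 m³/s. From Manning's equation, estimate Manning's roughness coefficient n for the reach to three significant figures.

0.0149

A = b·y = 32.762 × 0.60 = 19.66 m²
Wide channel: R ≈ y = 0.60 m
n = (1/Q)·A·R^(2/3)·S^(1/2) = (1/46.1) × 19.66 × 0.7114 × 0.04899 = 0.01486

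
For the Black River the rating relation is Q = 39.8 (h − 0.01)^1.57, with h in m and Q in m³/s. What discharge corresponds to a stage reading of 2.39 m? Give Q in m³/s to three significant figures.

155 m³/s

Q = 39.8 × (2.39 − 0.01)^1.57 = 39.8 × 2.38^1.57 = 155.3 m³/s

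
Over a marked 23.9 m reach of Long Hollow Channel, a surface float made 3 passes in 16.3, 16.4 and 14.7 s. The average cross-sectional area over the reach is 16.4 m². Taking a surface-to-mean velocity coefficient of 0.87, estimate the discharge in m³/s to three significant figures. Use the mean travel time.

21.6 m³/s

t̄ = (16.3 + 16.4 + 14.7) / 3 = 15.8 s
v_surface = L / t̄ = 23.9 / 15.8 = 1.513 m/s
v_mean = 0.87 × 1.513 = 1.316 m/s
Q = A × v_mean = 16.4 × 1.316 = 21.58 m³/s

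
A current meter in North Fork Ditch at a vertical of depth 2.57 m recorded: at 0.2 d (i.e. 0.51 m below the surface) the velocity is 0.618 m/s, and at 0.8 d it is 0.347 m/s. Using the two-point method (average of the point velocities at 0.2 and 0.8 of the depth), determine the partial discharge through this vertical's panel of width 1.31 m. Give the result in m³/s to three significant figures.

1.62 m³/s

v̄ = (0.618 + 0.347) / 2 = 0.4825 m/s
q = v̄ × d × w = 0.4825 × 2.57 × 1.31 = 1.624 m³/s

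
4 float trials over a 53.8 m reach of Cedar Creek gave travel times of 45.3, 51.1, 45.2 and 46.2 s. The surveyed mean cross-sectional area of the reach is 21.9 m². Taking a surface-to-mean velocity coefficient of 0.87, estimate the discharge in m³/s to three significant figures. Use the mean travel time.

21.8 m³/s

t̄ = (45.3 + 51.1 + 45.2 + 46.2) / 4 = 46.95 s
v_surface = L / t̄ = 53.8 / 46.95 = 1.146 m/s
v_mean = 0.87 × 1.146 = 0.9969 m/s
Q = A × v_mean = 21.9 × 0.9969 = 21.83 m³/s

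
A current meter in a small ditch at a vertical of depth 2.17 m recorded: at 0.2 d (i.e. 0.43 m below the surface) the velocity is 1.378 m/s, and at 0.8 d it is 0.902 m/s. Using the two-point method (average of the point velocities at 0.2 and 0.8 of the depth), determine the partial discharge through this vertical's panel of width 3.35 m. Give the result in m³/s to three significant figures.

8.29 m³/s

v̄ = (1.378 + 0.902) / 2 = 1.140 m/s
q = v̄ × d × w = 1.140 × 2.17 × 3.35 = 8.287 m³/s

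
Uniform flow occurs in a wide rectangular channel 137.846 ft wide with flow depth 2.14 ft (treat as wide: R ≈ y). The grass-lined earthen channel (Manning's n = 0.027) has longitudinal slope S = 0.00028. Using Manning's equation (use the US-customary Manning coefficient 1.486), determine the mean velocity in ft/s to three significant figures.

1.53 ft/s

A = b·y = 137.846 × 2.14 = 295.0 ft²
Wide channel: R ≈ y = 2.14 ft
Q = (1.486/n)·A·R^(2/3)·S^(1/2) = (1.486/0.027) × 295.0 × 2.140^(2/3) × 0.00028^(1/2) = 451.1 ft³/s
V = Q/A = 451.1/295.0 = 1.529 ft/s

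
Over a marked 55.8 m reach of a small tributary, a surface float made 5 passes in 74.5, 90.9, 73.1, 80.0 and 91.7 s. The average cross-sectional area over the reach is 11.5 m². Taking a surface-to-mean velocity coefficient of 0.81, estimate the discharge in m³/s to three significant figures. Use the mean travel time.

t̄ = (74.5 + 90.9 + 73.1 + 80.0 + 91.7) / 5 = 82.04 s
v_surface = L / t̄ = 55.8 / 82.04 = 0.6802 m/s
v_mean = 0.81 × 0.6802 = 0.5509 m/s
Q = A × v_mean = 11.5 × 0.5509 = 6.336 m³/s

6.34 m³/s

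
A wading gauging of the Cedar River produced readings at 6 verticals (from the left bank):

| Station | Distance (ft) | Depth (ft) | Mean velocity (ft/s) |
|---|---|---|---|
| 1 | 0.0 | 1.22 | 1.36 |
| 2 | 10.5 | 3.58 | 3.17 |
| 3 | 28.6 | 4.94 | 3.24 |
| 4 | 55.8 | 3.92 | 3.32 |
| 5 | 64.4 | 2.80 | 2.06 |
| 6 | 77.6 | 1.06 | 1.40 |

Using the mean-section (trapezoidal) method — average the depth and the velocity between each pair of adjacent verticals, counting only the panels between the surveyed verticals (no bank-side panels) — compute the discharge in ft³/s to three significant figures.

Panel 1-2: Δb = 10.5 ft, d̄ = (1.22+3.58)/2 = 2.4, v̄ = (1.36+3.17)/2 = 2.265 → q = 10.5×2.4×2.265 = 57.08 ft³/s
Panel 2-3: Δb = 18.1 ft, d̄ = (3.58+4.94)/2 = 4.26, v̄ = (3.17+3.24)/2 = 3.205 → q = 18.1×4.26×3.205 = 247.1 ft³/s
Panel 3-4: Δb = 27.2 ft, d̄ = (4.94+3.92)/2 = 4.43, v̄ = (3.24+3.32)/2 = 3.28 → q = 27.2×4.43×3.28 = 395.2 ft³/s
Panel 4-5: Δb = 8.6 ft, d̄ = (3.92+2.80)/2 = 3.36, v̄ = (3.32+2.06)/2 = 2.69 → q = 8.6×3.36×2.69 = 77.73 ft³/s
Panel 5-6: Δb = 13.2 ft, d̄ = (2.80+1.06)/2 = 1.93, v̄ = (2.06+1.40)/2 = 1.73 → q = 13.2×1.93×1.73 = 44.07 ft³/s
Q = Σ q = 821.2 ft³/s

821 ft³/s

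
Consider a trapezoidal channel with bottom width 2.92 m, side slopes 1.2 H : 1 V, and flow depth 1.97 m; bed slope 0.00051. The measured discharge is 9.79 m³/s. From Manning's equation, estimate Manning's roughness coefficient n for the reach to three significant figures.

0.0263

A = (b + z·y)·y = (2.92 + 1.2×1.97)×1.97 = 10.41 m²
P = b + 2y√(1+z²) = 2.92 + 2×1.97×√(1+1.2²) = 9.074 m
R = A/P = 10.41/9.074 = 1.147 m
n = (1/Q)·A·R^(2/3)·S^(1/2) = (1/9.79) × 10.41 × 1.096 × 0.02258 = 0.02631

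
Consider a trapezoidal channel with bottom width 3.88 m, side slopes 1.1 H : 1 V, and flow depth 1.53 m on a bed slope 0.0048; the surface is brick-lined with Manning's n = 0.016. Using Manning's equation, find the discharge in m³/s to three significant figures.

37.1 m³/s

A = (b + z·y)·y = (3.88 + 1.1×1.53)×1.53 = 8.511 m²
P = b + 2y√(1+z²) = 3.88 + 2×1.53×√(1+1.1²) = 8.429 m
R = A/P = 8.511/8.429 = 1.010 m
Q = (1/n)·A·R^(2/3)·S^(1/2) = (1/0.016) × 8.511 × 1.010^(2/3) × 0.0048^(1/2) = 37.10 m³/s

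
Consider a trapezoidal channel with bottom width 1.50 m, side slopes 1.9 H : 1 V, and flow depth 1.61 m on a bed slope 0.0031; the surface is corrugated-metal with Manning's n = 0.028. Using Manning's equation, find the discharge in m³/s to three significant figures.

A = (b + z·y)·y = (1.50 + 1.9×1.61)×1.61 = 7.340 m²
P = b + 2y√(1+z²) = 1.50 + 2×1.61×√(1+1.9²) = 8.414 m
R = A/P = 7.340/8.414 = 0.8724 m
Q = (1/n)·A·R^(2/3)·S^(1/2) = (1/0.028) × 7.340 × 0.8724^(2/3) × 0.0031^(1/2) = 13.33 m³/s

13.3 m³/s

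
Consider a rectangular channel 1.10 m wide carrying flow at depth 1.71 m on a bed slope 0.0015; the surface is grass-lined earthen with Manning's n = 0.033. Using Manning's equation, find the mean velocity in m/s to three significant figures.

A = b·y = 1.10 × 1.71 = 1.881 m²
P = b + 2y = 1.10 + 2×1.71 = 4.520 m
R = A/P = 1.881/4.520 = 0.4162 m
Q = (1/n)·A·R^(2/3)·S^(1/2) = (1/0.033) × 1.881 × 0.4162^(2/3) × 0.0015^(1/2) = 1.231 m³/s
V = Q/A = 1.231/1.881 = 0.6542 m/s

0.654 m/s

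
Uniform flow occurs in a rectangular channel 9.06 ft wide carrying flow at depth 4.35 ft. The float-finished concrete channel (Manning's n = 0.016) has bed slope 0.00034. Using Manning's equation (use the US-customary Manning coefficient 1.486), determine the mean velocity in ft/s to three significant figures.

2.91 ft/s

A = b·y = 9.06 × 4.35 = 39.41 ft²
P = b + 2y = 9.06 + 2×4.35 = 17.76 ft
R = A/P = 39.41/17.76 = 2.219 ft
Q = (1.486/n)·A·R^(2/3)·S^(1/2) = (1.486/0.016) × 39.41 × 2.219^(2/3) × 0.00034^(1/2) = 114.8 ft³/s
V = Q/A = 114.8/39.41 = 2.914 ft/s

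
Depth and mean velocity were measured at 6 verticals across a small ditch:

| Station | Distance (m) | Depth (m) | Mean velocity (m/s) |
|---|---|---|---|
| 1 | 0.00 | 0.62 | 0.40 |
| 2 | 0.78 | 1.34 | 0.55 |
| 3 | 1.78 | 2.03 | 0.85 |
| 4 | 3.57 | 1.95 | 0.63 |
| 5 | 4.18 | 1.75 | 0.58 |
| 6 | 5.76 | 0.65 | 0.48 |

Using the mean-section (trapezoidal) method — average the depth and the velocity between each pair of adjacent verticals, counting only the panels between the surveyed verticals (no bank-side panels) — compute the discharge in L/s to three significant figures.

Panel 1-2: Δb = 0.78 m, d̄ = (0.62+1.34)/2 = 0.98, v̄ = (0.40+0.55)/2 = 0.475 → q = 0.78×0.98×0.475 = 0.3631 m³/s
Panel 2-3: Δb = 1 m, d̄ = (1.34+2.03)/2 = 1.685, v̄ = (0.55+0.85)/2 = 0.7 → q = 1×1.685×0.7 = 1.180 m³/s
Panel 3-4: Δb = 1.79 m, d̄ = (2.03+1.95)/2 = 1.99, v̄ = (0.85+0.63)/2 = 0.74 → q = 1.79×1.99×0.74 = 2.636 m³/s
Panel 4-5: Δb = 0.61 m, d̄ = (1.95+1.75)/2 = 1.85, v̄ = (0.63+0.58)/2 = 0.605 → q = 0.61×1.85×0.605 = 0.6827 m³/s
Panel 5-6: Δb = 1.58 m, d̄ = (1.75+0.65)/2 = 1.2, v̄ = (0.58+0.48)/2 = 0.53 → q = 1.58×1.2×0.53 = 1.005 m³/s
Q = Σ q = 5.866 m³/s
= 5.866 × 1000 = 5866 L/s

5870 L/s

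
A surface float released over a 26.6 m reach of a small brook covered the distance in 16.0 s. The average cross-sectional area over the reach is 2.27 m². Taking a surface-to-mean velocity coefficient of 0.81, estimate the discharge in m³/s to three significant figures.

3.06 m³/s

v_surface = L / t̄ = 26.6 / 16 = 1.663 m/s
v_mean = 0.81 × 1.663 = 1.347 m/s
Q = A × v_mean = 2.27 × 1.347 = 3.057 m³/s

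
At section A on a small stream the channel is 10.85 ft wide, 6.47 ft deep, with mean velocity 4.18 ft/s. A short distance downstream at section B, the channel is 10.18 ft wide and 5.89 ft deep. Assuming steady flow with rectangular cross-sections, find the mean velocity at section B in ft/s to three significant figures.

4.89 ft/s

Q = A₁V₁ = (10.85×6.47) × 4.18 = 293.4 ft³/s
A₂ = 10.18 × 5.89 = 59.96 ft²
V₂ = Q/A₂ = 293.4/59.96 = 4.894 ft/s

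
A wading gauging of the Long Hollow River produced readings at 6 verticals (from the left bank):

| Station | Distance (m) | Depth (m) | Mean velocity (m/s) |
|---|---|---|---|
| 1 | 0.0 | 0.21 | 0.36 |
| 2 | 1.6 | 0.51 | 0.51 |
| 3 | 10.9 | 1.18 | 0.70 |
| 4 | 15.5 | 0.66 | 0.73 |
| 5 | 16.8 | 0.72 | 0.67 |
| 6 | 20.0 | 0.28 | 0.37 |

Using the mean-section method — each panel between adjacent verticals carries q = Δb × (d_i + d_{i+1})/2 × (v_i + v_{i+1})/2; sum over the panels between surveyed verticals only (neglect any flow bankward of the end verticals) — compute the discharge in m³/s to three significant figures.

9.49 m³/s

Panel 1-2: Δb = 1.6 m, d̄ = (0.21+0.51)/2 = 0.36, v̄ = (0.36+0.51)/2 = 0.435 → q = 1.6×0.36×0.435 = 0.2506 m³/s
Panel 2-3: Δb = 9.3 m, d̄ = (0.51+1.18)/2 = 0.845, v̄ = (0.51+0.70)/2 = 0.605 → q = 9.3×0.845×0.605 = 4.754 m³/s
Panel 3-4: Δb = 4.6 m, d̄ = (1.18+0.66)/2 = 0.92, v̄ = (0.70+0.73)/2 = 0.715 → q = 4.6×0.92×0.715 = 3.026 m³/s
Panel 4-5: Δb = 1.3 m, d̄ = (0.66+0.72)/2 = 0.69, v̄ = (0.73+0.67)/2 = 0.7 → q = 1.3×0.69×0.7 = 0.6279 m³/s
Panel 5-6: Δb = 3.2 m, d̄ = (0.72+0.28)/2 = 0.5, v̄ = (0.67+0.37)/2 = 0.52 → q = 3.2×0.5×0.52 = 0.8320 m³/s
Q = Σ q = 9.491 m³/s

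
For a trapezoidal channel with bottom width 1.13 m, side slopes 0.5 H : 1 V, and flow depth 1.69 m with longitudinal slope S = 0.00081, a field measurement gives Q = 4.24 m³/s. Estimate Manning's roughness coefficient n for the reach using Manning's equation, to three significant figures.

A = (b + z·y)·y = (1.13 + 0.5×1.69)×1.69 = 3.338 m²
P = b + 2y√(1+z²) = 1.13 + 2×1.69×√(1+0.5²) = 4.909 m
R = A/P = 3.338/4.909 = 0.6799 m
n = (1/Q)·A·R^(2/3)·S^(1/2) = (1/4.24) × 3.338 × 0.7732 × 0.02846 = 0.01732

0.0173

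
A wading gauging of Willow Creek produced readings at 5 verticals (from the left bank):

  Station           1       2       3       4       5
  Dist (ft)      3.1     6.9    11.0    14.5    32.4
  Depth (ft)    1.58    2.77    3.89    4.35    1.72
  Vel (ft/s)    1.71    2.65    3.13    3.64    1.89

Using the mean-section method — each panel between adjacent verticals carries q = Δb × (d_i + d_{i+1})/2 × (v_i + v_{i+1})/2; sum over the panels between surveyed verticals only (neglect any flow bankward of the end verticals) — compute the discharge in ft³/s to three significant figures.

256 ft³/s

Panel 1-2: Δb = 3.8 ft, d̄ = (1.58+2.77)/2 = 2.175, v̄ = (1.71+2.65)/2 = 2.18 → q = 3.8×2.175×2.18 = 18.02 ft³/s
Panel 2-3: Δb = 4.1 ft, d̄ = (2.77+3.89)/2 = 3.33, v̄ = (2.65+3.13)/2 = 2.89 → q = 4.1×3.33×2.89 = 39.46 ft³/s
Panel 3-4: Δb = 3.5 ft, d̄ = (3.89+4.35)/2 = 4.12, v̄ = (3.13+3.64)/2 = 3.385 → q = 3.5×4.12×3.385 = 48.81 ft³/s
Panel 4-5: Δb = 17.9 ft, d̄ = (4.35+1.72)/2 = 3.035, v̄ = (3.64+1.89)/2 = 2.765 → q = 17.9×3.035×2.765 = 150.2 ft³/s
Q = Σ q = 256.5 ft³/s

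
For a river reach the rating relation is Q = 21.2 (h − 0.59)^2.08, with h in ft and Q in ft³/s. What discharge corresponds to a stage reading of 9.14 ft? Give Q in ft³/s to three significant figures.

1840 ft³/s

Q = 21.2 × (9.14 − 0.59)^2.08 = 21.2 × 8.55^2.08 = 1840 ft³/s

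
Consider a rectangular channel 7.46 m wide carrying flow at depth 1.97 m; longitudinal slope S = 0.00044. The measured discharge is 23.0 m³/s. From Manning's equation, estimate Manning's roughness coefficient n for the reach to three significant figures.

A = b·y = 7.46 × 1.97 = 14.70 m²
P = b + 2y = 7.46 + 2×1.97 = 11.40 m
R = A/P = 14.70/11.40 = 1.289 m
n = (1/Q)·A·R^(2/3)·S^(1/2) = (1/23.0) × 14.70 × 1.184 × 0.02098 = 0.01588

0.0159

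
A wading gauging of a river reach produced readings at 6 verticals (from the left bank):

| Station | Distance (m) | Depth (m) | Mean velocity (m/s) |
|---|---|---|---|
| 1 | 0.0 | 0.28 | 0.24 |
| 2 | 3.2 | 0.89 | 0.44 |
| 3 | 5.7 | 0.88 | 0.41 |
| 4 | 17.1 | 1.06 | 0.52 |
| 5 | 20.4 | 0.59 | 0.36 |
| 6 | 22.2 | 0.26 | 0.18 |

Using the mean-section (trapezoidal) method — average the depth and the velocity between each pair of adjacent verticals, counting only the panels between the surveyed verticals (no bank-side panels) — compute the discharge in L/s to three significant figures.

8120 L/s

Panel 1-2: Δb = 3.2 m, d̄ = (0.28+0.89)/2 = 0.585, v̄ = (0.24+0.44)/2 = 0.34 → q = 3.2×0.585×0.34 = 0.6365 m³/s
Panel 2-3: Δb = 2.5 m, d̄ = (0.89+0.88)/2 = 0.885, v̄ = (0.44+0.41)/2 = 0.425 → q = 2.5×0.885×0.425 = 0.9403 m³/s
Panel 3-4: Δb = 11.4 m, d̄ = (0.88+1.06)/2 = 0.97, v̄ = (0.41+0.52)/2 = 0.465 → q = 11.4×0.97×0.465 = 5.142 m³/s
Panel 4-5: Δb = 3.3 m, d̄ = (1.06+0.59)/2 = 0.825, v̄ = (0.52+0.36)/2 = 0.44 → q = 3.3×0.825×0.44 = 1.198 m³/s
Panel 5-6: Δb = 1.8 m, d̄ = (0.59+0.26)/2 = 0.425, v̄ = (0.36+0.18)/2 = 0.27 → q = 1.8×0.425×0.27 = 0.2066 m³/s
Q = Σ q = 8.123 m³/s
= 8.123 × 1000 = 8123 L/s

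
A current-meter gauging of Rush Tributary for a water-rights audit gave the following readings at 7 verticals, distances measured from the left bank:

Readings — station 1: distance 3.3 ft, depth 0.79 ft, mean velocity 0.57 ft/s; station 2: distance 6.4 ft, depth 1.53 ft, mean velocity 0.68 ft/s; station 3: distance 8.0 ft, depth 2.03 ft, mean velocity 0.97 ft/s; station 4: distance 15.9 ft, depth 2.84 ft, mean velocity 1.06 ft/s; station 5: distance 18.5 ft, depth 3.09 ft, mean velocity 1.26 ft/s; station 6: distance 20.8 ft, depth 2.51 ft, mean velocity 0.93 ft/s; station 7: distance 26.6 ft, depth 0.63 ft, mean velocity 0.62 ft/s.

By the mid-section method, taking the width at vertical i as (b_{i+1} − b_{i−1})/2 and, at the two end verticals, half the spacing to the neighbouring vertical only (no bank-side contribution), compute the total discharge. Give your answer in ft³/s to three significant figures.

w_1 = (6.4 − 3.3)/2 = 1.55 ft; q_1 = 0.57 × 0.79 × 1.55 = 0.6980 ft³/s
w_2 = (8.0 − 3.3)/2 = 2.35 ft; q_2 = 0.68 × 1.53 × 2.35 = 2.445 ft³/s
w_3 = (15.9 − 6.4)/2 = 4.75 ft; q_3 = 0.97 × 2.03 × 4.75 = 9.353 ft³/s
w_4 = (18.5 − 8.0)/2 = 5.25 ft; q_4 = 1.06 × 2.84 × 5.25 = 15.80 ft³/s
w_5 = (20.8 − 15.9)/2 = 2.45 ft; q_5 = 1.26 × 3.09 × 2.45 = 9.539 ft³/s
w_6 = (26.6 − 18.5)/2 = 4.05 ft; q_6 = 0.93 × 2.51 × 4.05 = 9.454 ft³/s
w_7 = (26.6 − 20.8)/2 = 2.9 ft; q_7 = 0.62 × 0.63 × 2.9 = 1.133 ft³/s
Q = Σ qᵢ = 48.43 ft³/s

48.4 ft³/s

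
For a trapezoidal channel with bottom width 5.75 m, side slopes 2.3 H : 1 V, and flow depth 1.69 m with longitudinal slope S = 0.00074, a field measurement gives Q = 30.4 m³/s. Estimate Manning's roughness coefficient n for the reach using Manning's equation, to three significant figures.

0.0159

A = (b + z·y)·y = (5.75 + 2.3×1.69)×1.69 = 16.29 m²
P = b + 2y√(1+z²) = 5.75 + 2×1.69×√(1+2.3²) = 14.23 m
R = A/P = 16.29/14.23 = 1.145 m
n = (1/Q)·A·R^(2/3)·S^(1/2) = (1/30.4) × 16.29 × 1.094 × 0.02720 = 0.01595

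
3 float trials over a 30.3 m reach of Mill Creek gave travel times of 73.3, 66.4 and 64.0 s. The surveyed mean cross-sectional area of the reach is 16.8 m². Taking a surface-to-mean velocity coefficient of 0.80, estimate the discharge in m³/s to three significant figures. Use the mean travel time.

6.00 m³/s

t̄ = (73.3 + 66.4 + 64.0) / 3 = 67.9 s
v_surface = L / t̄ = 30.3 / 67.9 = 0.4462 m/s
v_mean = 0.80 × 0.4462 = 0.3570 m/s
Q = A × v_mean = 16.8 × 0.3570 = 5.998 m³/s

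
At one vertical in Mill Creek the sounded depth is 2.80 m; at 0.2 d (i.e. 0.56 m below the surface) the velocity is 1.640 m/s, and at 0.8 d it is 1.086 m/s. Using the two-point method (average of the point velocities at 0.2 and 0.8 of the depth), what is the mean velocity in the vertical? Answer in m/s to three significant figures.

v̄ = (1.640 + 1.086) / 2 = 1.363 m/s

1.36 m/s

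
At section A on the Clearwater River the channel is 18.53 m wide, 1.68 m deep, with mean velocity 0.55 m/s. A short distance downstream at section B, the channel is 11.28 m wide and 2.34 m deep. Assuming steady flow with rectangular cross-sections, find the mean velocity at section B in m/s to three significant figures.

0.649 m/s

Q = A₁V₁ = (18.53×1.68) × 0.55 = 17.12 m³/s
A₂ = 11.28 × 2.34 = 26.40 m²
V₂ = Q/A₂ = 17.12/26.40 = 0.6487 m/s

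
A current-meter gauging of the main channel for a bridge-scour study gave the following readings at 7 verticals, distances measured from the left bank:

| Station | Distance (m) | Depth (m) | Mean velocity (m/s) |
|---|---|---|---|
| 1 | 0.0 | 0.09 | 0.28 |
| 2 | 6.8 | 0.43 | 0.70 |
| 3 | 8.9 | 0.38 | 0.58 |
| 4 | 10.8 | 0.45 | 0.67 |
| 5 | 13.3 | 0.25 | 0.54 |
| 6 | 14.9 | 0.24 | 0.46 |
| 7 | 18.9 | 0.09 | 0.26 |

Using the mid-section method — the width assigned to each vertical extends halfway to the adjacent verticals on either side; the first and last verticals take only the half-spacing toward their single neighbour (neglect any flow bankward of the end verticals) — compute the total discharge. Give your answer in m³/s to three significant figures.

3.16 m³/s

w_1 = (6.8 − 0.0)/2 = 3.4 m; q_1 = 0.28 × 0.09 × 3.4 = 0.08568 m³/s
w_2 = (8.9 − 0.0)/2 = 4.45 m; q_2 = 0.70 × 0.43 × 4.45 = 1.339 m³/s
w_3 = (10.8 − 6.8)/2 = 2 m; q_3 = 0.58 × 0.38 × 2 = 0.4408 m³/s
w_4 = (13.3 − 8.9)/2 = 2.2 m; q_4 = 0.67 × 0.45 × 2.2 = 0.6633 m³/s
w_5 = (14.9 − 10.8)/2 = 2.05 m; q_5 = 0.54 × 0.25 × 2.05 = 0.2768 m³/s
w_6 = (18.9 − 13.3)/2 = 2.8 m; q_6 = 0.46 × 0.24 × 2.8 = 0.3091 m³/s
w_7 = (18.9 − 14.9)/2 = 2 m; q_7 = 0.26 × 0.09 × 2 = 0.04680 m³/s
Q = Σ qᵢ = 3.162 m³/s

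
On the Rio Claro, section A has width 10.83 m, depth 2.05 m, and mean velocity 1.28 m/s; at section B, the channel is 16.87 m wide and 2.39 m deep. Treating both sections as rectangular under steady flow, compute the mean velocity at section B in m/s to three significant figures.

Q = A₁V₁ = (10.83×2.05) × 1.28 = 28.42 m³/s
A₂ = 16.87 × 2.39 = 40.32 m²
V₂ = Q/A₂ = 28.42/40.32 = 0.7048 m/s

0.705 m/s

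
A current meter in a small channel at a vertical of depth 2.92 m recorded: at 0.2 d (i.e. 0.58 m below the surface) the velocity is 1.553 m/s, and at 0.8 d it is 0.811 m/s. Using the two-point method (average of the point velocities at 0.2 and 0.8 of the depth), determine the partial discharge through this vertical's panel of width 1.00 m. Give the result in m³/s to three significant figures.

v̄ = (1.553 + 0.811) / 2 = 1.182 m/s
q = v̄ × d × w = 1.182 × 2.92 × 1.00 = 3.451 m³/s

3.45 m³/s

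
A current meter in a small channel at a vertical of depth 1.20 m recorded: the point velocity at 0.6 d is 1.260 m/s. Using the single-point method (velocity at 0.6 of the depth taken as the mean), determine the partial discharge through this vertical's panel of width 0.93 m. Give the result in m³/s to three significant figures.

v̄ = v₀.₆ = 1.260 m/s
q = v̄ × d × w = 1.260 × 1.20 × 0.93 = 1.406 m³/s

1.41 m³/s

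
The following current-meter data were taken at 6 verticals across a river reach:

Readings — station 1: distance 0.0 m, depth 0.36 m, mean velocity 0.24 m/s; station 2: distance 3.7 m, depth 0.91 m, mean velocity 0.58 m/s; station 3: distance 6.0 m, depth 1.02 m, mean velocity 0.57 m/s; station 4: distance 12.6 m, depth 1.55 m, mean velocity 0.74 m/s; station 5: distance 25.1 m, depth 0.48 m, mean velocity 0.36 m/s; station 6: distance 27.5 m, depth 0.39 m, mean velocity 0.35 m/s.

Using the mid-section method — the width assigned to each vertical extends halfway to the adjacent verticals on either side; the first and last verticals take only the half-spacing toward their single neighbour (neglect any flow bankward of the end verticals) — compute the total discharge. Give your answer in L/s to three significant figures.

16700 L/s

w_1 = (3.7 − 0.0)/2 = 1.85 m; q_1 = 0.24 × 0.36 × 1.85 = 0.1598 m³/s
w_2 = (6.0 − 0.0)/2 = 3 m; q_2 = 0.58 × 0.91 × 3 = 1.583 m³/s
w_3 = (12.6 − 3.7)/2 = 4.45 m; q_3 = 0.57 × 1.02 × 4.45 = 2.587 m³/s
w_4 = (25.1 − 6.0)/2 = 9.55 m; q_4 = 0.74 × 1.55 × 9.55 = 10.95 m³/s
w_5 = (27.5 − 12.6)/2 = 7.45 m; q_5 = 0.36 × 0.48 × 7.45 = 1.287 m³/s
w_6 = (27.5 − 25.1)/2 = 1.2 m; q_6 = 0.35 × 0.39 × 1.2 = 0.1638 m³/s
Q = Σ qᵢ = 16.74 m³/s
= 16.74 × 1000 = 16740 L/s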